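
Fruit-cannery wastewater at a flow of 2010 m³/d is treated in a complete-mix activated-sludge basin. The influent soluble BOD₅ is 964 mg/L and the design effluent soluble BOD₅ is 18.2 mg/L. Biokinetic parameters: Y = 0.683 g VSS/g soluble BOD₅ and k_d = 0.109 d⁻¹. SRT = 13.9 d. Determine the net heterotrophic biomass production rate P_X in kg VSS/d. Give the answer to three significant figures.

P_X ≈ 516 kg VSS/d

Correct the yield for decay: Y_obs = Y/(1 + k_d θ_c) = 0.683 / (1 + 0.109 × 13.9) = 0.683 / 2.515 = 0.2716.
ΔS = 964 − 18.2 = 945.8 mg/L, so the substrate removal rate is 2010 × 945.8/1000 = 1901 kg soluble BOD₅/d.
P_X = Y_obs · Q(S₀ − S) = 0.2716 × 1901 = 516.3 kg VSS/d.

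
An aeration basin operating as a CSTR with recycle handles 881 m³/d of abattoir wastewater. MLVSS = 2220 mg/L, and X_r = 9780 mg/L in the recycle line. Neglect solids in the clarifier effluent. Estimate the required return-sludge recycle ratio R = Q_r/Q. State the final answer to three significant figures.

Solids balance on the clarifier gives (1+R)X = R·X_r, so R = X/(X_r − X) = 2220 / (9780 − 2220) = 0.2937.

R ≈ 0.294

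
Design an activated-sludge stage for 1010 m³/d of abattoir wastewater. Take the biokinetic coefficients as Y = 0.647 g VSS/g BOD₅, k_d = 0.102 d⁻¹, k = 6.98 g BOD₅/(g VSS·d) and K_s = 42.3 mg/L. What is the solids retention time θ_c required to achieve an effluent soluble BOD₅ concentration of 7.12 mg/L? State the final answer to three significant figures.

θ_c ≈ 1.82 d

From 1/θ_c = Y·k·S/(K_s + S) − k_d: Y·k·S/(K_s+S) = 0.647 × 6.98 × 7.12 / (42.3 + 7.12) = 0.6506 d⁻¹.
θ_c = 1/(μ − k_d) = 1/(0.6506 − 0.102) = 1/0.5486 = 1.823 d.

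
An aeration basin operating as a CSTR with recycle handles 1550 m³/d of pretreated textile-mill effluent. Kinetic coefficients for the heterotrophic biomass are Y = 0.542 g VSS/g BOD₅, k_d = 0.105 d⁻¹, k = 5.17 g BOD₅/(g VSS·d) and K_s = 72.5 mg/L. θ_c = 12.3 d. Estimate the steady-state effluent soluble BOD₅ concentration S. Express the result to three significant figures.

Effluent substrate depends only on kinetics and SRT: S = K_s(1 + k_d θ_c) / [θ_c(Yk − k_d) − 1] = 72.5 × (1 + 0.105 × 12.3) / [12.3 × (0.542 × 5.17 − 0.105) − 1] = 166.1 / 32.17 = 5.163 mg/L.

S ≈ 5.16 mg/L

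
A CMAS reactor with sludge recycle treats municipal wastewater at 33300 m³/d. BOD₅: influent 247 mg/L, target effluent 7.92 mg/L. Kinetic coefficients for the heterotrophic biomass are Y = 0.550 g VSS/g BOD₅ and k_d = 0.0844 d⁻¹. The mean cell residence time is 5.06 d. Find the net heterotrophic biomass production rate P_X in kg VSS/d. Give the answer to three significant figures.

P_X ≈ 3070 kg VSS/d

Y_obs = Y / (1 + k_d θ_c) = 0.550 / (1 + 0.0844 × 5.06) = 0.550 / 1.427 = 0.3854.
ΔS = 247 − 7.92 = 239.1 mg/L, so the substrate removal rate is 33300 × 239.1/1000 = 7961 kg BOD₅/d.
P_X = Y_obs · Q(S₀ − S) = 0.3854 × 7961 = 3068 kg VSS/d.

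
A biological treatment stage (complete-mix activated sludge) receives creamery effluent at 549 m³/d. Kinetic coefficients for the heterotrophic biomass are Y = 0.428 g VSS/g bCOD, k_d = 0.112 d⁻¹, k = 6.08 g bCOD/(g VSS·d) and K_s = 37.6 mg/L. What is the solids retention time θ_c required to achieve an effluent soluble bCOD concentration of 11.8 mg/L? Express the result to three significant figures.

Specific growth rate at S = 11.8 mg/L: μ = YkS/(K_s+S) = 0.428·6.08·11.8/(37.6+11.8) = 0.6216 d⁻¹.
1/θ_c = 0.6216 − 0.112 = 0.5096 d⁻¹, so θ_c = 1.962 d.

θ_c ≈ 1.96 d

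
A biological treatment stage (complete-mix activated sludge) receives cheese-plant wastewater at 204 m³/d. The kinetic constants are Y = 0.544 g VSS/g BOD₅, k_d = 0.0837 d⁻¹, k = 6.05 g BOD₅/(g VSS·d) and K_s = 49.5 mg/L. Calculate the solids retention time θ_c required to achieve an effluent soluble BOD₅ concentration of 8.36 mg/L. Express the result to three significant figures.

θ_c ≈ 2.55 d

From 1/θ_c = Y·k·S/(K_s + S) − k_d: Y·k·S/(K_s+S) = 0.544 × 6.05 × 8.36 / (49.5 + 8.36) = 0.4755 d⁻¹.
1/θ_c = 0.4755 − 0.0837 = 0.3918 d⁻¹, so θ_c = 2.552 d.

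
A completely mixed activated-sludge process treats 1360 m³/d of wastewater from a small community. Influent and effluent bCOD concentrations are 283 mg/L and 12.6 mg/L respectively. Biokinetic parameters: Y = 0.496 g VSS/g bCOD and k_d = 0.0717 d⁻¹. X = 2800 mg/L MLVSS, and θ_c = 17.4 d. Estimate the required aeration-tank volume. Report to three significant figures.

V ≈ 504 m³

Steady-state biomass mass balance: V·X·(1 + k_d·θ_c) = Y·Q·(S₀ − S)·θ_c, so V = 0.496 × 1360 × (283 − 12.6) × 17.4 / [2800 × (1 + 0.0717 × 17.4)] = 3.17×10^6 / 6293 = 504.3 m³.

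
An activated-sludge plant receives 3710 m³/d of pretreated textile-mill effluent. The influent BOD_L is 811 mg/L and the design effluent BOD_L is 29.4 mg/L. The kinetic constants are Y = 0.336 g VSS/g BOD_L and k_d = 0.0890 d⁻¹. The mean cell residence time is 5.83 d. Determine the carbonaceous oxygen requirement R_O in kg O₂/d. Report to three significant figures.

Correct the yield for decay: Y_obs = Y/(1 + k_d θ_c) = 0.336 / (1 + 0.0890 × 5.83) = 0.336 / 1.519 = 0.2212.
Mass of BOD_L removed per day: Q(S₀ − S) = 3710 × 781.6 g/m³ = 2900 kg/d.
P_X = Y_obs·Q·(S₀ − S) = 0.2212 × 2900 = 641.5 kg VSS/d.
Carbonaceous O₂ demand = substrate oxidised − cell-mass equivalent = 2900 − 1.42 × 641.5 = 1989 kg O₂/d.

R_O ≈ 1990 kg O₂/d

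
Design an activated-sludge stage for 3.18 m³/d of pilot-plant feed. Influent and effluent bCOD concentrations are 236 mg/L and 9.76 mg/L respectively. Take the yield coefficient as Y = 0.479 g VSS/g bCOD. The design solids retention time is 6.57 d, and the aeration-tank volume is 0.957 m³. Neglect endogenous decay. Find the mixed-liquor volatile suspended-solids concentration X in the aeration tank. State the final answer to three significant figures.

X ≈ 2370 mg/L

Without decay, X = Y Q (S₀−S) θ_c / V = 0.479 × 3.18 × (236 − 9.76) × 6.57 / 0.957 = 2366 mg/L.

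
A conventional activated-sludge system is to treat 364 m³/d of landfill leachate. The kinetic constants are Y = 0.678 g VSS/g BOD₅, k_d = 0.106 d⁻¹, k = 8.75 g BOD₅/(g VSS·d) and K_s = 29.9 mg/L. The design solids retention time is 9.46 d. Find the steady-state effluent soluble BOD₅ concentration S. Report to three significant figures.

From the Monod/SRT balance for a CMAS, S = K_s·(1+k_d θ_c)/[θ_c·(Y k − k_d) − 1] = 29.9 × (1 + 0.106 × 9.46) / [9.46 × (0.678 × 8.75 − 0.106) − 1] = 59.88 / 54.12 = 1.107 mg/L.

S ≈ 1.11 mg/L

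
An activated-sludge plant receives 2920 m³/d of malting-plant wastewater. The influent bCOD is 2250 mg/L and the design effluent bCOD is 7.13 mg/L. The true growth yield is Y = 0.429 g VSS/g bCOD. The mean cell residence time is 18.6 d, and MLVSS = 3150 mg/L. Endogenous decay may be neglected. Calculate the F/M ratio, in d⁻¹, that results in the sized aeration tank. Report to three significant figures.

F/M ≈ 0.126 d⁻¹

Biomass mass balance (decay neglected): V·X = Y·Q·(S₀ − S)·θ_c, so V = 0.429 × 2920 × (2250 − 7.13) × 18.6 / 3150 = 16590 m³.
Food-to-microorganism ratio F/M = Q S₀ / (V X) = 2920 × 2250 / (16590 × 3150) = 0.1257 d⁻¹.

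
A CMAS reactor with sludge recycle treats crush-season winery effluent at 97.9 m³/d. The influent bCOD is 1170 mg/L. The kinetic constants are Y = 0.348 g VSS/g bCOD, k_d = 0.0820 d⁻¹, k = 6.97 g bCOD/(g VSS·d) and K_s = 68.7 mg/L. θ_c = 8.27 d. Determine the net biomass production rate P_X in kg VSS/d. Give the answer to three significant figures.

P_X ≈ 23.6 kg VSS/d

Effluent substrate depends only on kinetics and SRT: S = K_s(1 + k_d θ_c) / [θ_c(Yk − k_d) − 1] = 68.7 × (1 + 0.0820 × 8.27) / [8.27 × (0.348 × 6.97 − 0.0820) − 1] = 115.3 / 18.38 = 6.272 mg/L.
Observed yield with endogenous decay: Y_obs = Y / (1 + k_d·θ_c) = 0.348 / (1 + 0.0820 × 8.27) = 0.348 / 1.678 = 0.2074 g VSS/g bCOD.
Mass of bCOD removed per day: Q(S₀ − S) = 97.9 × 1164 g/m³ = 113.9 kg/d.
P_X = Y_obs · Q(S₀ − S) = 0.2074 × 113.9 = 23.63 kg VSS/d.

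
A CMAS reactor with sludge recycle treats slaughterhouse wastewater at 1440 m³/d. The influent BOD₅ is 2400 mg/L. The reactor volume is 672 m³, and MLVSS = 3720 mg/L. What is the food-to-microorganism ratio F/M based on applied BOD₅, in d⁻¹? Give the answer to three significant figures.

F/M ≈ 1.38 d⁻¹

F/M = applied load / biomass = Q·S₀/(V·X) = 1440 × 2400 / (672.0 × 3720) = 1.382 d⁻¹.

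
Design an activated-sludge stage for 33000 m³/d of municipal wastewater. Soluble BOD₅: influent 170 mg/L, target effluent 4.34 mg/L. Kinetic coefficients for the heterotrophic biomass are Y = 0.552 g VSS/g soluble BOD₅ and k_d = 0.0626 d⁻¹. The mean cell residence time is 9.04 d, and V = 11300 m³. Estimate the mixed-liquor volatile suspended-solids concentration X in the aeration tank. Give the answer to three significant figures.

X ≈ 1540 mg/L

X = Y·Q·ΔS·θ_c / [V·(1 + k_d θ_c)] = 0.552 × 33000 × (170 − 4.34) × 9.04 / [11300 × (1 + 0.0626 × 9.04)] = 1542 mg/L.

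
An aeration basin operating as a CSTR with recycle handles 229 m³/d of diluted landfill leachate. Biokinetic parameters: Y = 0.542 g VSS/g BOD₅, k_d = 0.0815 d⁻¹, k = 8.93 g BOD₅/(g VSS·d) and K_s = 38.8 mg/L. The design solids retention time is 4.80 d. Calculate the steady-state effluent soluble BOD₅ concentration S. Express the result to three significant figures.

S ≈ 2.47 mg/L

For a completely mixed reactor with recycle the Lawrence–McCarty relation gives S = K_s·(1 + k_d·θ_c) / [θ_c·(Y·k − k_d) − 1] = 38.8 × (1 + 0.0815 × 4.80) / [4.80 × (0.542 × 8.93 − 0.0815) − 1] = 53.98 / 21.84 = 2.471 mg/L.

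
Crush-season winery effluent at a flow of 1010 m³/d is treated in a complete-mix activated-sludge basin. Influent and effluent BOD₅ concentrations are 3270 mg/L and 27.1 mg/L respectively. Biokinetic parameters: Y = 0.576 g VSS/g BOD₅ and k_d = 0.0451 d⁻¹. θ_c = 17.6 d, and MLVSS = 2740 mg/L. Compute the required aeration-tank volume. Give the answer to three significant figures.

From the SRT design equation V = Y Q (S₀−S) θ_c / [X (1 + k_d θ_c)] = 0.576 × 1010 × (3270 − 27.1) × 17.6 / [2740 × (1 + 0.0451 × 17.6)] = 3.32×10^7 / 4915 = 6756 m³.

V ≈ 6760 m³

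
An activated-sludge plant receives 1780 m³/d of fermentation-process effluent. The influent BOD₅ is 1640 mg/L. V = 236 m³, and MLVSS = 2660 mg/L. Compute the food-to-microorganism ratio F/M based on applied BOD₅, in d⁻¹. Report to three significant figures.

F/M ≈ 4.65 d⁻¹

F/M = applied load / biomass = Q·S₀/(V·X) = 1780 × 1640 / (236.0 × 2660) = 4.650 d⁻¹.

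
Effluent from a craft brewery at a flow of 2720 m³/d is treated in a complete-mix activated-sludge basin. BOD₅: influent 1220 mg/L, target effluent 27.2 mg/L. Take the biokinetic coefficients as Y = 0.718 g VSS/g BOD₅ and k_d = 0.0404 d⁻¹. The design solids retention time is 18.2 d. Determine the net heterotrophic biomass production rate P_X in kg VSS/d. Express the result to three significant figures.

Y_obs = Y / (1 + k_d θ_c) = 0.718 / (1 + 0.0404 × 18.2) = 0.718 / 1.735 = 0.4138.
Substrate removed = Q·(S₀ − S) = 2720 m³/d × (1220 − 27.2) g/m³ = 3.24×10^6 g/d = 3244 kg/d.
Biomass produced: P_X = Y_obs·Q·ΔS = 0.4138 × 3244 ≈ 1342 kg VSS/d.

P_X ≈ 1340 kg VSS/d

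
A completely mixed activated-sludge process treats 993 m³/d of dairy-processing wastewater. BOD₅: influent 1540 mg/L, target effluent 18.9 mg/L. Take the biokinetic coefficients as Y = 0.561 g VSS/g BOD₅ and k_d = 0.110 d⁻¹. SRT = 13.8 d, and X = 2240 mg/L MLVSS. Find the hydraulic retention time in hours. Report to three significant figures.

τ ≈ 50.1 h

Rearranging the biomass balance for a CMAS with decay, V = Y·Q·ΔS·θ_c / [X·(1+k_d θ_c)] = 0.561 × 993 × (1540 − 18.9) × 13.8 / [2240 × (1 + 0.110 × 13.8)] = 1.17×10^7 / 5640 = 2073 m³.
Hydraulic retention time τ = V/Q = 2073 / 993 = 2.088 d = 50.11 h.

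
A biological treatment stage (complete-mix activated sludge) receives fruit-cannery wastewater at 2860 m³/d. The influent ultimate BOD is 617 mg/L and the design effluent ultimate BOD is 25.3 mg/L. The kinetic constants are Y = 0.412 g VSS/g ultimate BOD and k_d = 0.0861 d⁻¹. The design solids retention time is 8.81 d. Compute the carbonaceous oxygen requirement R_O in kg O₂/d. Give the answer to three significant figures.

Observed yield with endogenous decay: Y_obs = Y / (1 + k_d·θ_c) = 0.412 / (1 + 0.0861 × 8.81) = 0.412 / 1.759 = 0.2343 g VSS/g ultimate BOD.
Mass of ultimate BOD removed per day: Q(S₀ − S) = 2860 × 591.7 g/m³ = 1692 kg/d.
Biomass synthesised: P_X = Y_obs × 1692 = 396.5 kg VSS/d.
Carbonaceous O₂ demand = substrate oxidised − cell-mass equivalent = 1692 − 1.42 × 396.5 = 1129 kg O₂/d.

R_O ≈ 1130 kg O₂/d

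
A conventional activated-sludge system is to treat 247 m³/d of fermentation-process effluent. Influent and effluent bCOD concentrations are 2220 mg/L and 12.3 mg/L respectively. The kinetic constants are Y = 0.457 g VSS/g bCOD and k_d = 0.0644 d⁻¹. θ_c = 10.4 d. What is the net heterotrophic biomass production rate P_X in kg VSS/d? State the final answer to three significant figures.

P_X ≈ 149 kg VSS/d

Y_obs = Y / (1 + k_d θ_c) = 0.457 / (1 + 0.0644 × 10.4) = 0.457 / 1.670 = 0.2737.
Substrate removed = Q·(S₀ − S) = 247 m³/d × (2220 − 12.3) g/m³ = 5.45×10^5 g/d = 545.3 kg/d.
So the net sludge growth is P_X = 0.2737 × 545.3 = 149.2 kg VSS/d.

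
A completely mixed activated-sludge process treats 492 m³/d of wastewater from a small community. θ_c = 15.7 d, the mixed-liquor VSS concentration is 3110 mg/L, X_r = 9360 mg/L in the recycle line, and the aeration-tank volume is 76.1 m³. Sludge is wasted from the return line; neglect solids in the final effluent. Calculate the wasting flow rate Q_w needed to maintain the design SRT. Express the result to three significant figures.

θ_c = V·X/(Q_w·X_r) when wasting from the recycle, so Q_w = V·X/(θ_c·X_r) = 76.10 × 3110 / (15.7 × 9360) = 1.611 m³/d.

Q_w ≈ 1.61 m³/d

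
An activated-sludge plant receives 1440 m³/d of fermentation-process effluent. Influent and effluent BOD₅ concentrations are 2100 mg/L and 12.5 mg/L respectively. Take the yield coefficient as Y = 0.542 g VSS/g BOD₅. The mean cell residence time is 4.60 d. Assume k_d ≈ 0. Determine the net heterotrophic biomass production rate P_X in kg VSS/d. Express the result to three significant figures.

P_X ≈ 1630 kg VSS/d

Since k_d ≈ 0, Y_obs = Y = 0.542 g VSS/g BOD₅.
Mass of BOD₅ removed per day: Q(S₀ − S) = 1440 × 2088 g/m³ = 3006 kg/d.
Biomass produced: P_X = Y_obs·Q·ΔS = 0.5420 × 3006 ≈ 1629 kg VSS/d.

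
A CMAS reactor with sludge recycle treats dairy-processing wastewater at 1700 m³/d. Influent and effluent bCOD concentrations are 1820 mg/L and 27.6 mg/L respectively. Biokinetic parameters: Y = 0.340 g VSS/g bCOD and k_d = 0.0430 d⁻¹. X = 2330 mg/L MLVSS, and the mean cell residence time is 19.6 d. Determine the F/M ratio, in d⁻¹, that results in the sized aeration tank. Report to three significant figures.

Rearranging the biomass balance for a CMAS with decay, V = Y·Q·ΔS·θ_c / [X·(1+k_d θ_c)] = 0.340 × 1700 × (1820 − 27.6) × 19.6 / [2330 × (1 + 0.0430 × 19.6)] = 2.03×10^7 / 4294 = 4729 m³.
F/M = applied load / biomass = Q·S₀/(V·X) = 1700 × 1820 / (4729 × 2330) = 0.2808 d⁻¹.

F/M ≈ 0.281 d⁻¹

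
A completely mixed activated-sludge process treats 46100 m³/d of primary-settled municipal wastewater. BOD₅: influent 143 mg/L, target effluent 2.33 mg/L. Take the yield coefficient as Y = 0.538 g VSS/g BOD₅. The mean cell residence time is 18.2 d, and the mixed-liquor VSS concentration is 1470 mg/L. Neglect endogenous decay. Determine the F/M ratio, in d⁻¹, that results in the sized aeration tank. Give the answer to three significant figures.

With k_d = 0 the design equation reduces to V = Y Q (S₀−S) θ_c / X = 0.538 × 46100 × (143 − 2.33) × 18.2 / 1470 = 43196 m³.
F/M = applied load / biomass = Q·S₀/(V·X) = 46100 × 143 / (43196 × 1470) = 0.1038 d⁻¹.

F/M ≈ 0.104 d⁻¹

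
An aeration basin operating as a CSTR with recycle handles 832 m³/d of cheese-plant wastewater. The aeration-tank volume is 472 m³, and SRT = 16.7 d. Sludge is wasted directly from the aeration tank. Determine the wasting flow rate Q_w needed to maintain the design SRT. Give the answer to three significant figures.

Wasting from the aeration tank: Q_w = V / θ_c = 472.0 / 16.7 = 28.26 m³/d.

Q_w ≈ 28.3 m³/d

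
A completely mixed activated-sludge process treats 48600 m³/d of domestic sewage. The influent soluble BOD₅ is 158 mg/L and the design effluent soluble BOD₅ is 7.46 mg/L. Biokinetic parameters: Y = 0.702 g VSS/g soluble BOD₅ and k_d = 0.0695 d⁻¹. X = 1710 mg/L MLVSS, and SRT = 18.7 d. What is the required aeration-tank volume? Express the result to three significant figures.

V ≈ 24400 m³

Steady-state biomass mass balance: V·X·(1 + k_d·θ_c) = Y·Q·(S₀ − S)·θ_c, so V = 0.702 × 48600 × (158 − 7.46) × 18.7 / [1710 × (1 + 0.0695 × 18.7)] = 9.6×10^7 / 3932 = 24424 m³.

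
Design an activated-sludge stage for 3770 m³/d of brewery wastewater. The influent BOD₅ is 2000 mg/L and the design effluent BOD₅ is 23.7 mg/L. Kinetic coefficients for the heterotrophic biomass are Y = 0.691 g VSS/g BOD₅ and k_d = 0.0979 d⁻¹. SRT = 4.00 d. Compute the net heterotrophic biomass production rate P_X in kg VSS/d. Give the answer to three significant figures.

P_X ≈ 3700 kg VSS/d

The observed yield is Y_obs = Y/(1 + k_d·θ_c) = 0.691 / (1 + 0.0979 × 4.00) = 0.691 / 1.392 = 0.4966 g VSS per g BOD₅ removed.
Mass of BOD₅ removed per day: Q(S₀ − S) = 3770 × 1976 g/m³ = 7451 kg/d.
Net biomass production P_X = Y_obs × Q·(S₀ − S) = 0.4966 × 7451 = 3700 kg VSS/d.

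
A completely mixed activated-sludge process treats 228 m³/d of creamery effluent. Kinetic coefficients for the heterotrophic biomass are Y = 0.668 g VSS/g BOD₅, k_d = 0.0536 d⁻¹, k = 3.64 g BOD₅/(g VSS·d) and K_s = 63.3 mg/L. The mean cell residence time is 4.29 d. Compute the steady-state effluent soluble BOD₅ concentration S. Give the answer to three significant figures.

Effluent substrate depends only on kinetics and SRT: S = K_s(1 + k_d θ_c) / [θ_c(Yk − k_d) − 1] = 63.3 × (1 + 0.0536 × 4.29) / [4.29 × (0.668 × 3.64 − 0.0536) − 1] = 77.86 / 9.201 = 8.461 mg/L.

S ≈ 8.46 mg/L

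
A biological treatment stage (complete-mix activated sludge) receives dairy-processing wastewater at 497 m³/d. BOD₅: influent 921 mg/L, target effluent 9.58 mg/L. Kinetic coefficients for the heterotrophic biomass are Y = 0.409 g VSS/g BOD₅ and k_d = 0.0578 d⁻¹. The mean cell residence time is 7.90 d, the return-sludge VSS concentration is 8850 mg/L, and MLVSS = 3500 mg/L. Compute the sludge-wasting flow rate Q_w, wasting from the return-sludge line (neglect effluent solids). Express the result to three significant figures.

Q_w ≈ 14.4 m³/d

Steady-state biomass mass balance: V·X·(1 + k_d·θ_c) = Y·Q·(S₀ − S)·θ_c, so V = 0.409 × 497 × (921 − 9.58) × 7.90 / [3500 × (1 + 0.0578 × 7.90)] = 1.46×10^6 / 5098 = 287.1 m³.
θ_c = V·X/(Q_w·X_r) when wasting from the recycle, so Q_w = V·X/(θ_c·X_r) = 287.1 × 3500 / (7.90 × 8850) = 14.37 m³/d.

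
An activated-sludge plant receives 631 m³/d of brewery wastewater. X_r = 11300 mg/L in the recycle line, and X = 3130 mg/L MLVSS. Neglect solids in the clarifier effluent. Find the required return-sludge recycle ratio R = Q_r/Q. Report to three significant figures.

R ≈ 0.383

Mass balance around the secondary clarifier (neglecting effluent solids): R = X / (X_r − X) = 3130 / (11300 − 3130) = 0.3831.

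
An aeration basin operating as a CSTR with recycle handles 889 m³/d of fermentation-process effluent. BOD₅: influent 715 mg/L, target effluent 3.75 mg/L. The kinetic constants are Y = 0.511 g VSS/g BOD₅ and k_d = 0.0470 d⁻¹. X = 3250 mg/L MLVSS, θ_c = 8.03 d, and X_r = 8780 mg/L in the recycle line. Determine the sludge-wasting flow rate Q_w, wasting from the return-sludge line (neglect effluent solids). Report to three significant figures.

Q_w ≈ 26.7 m³/d

Steady-state biomass mass balance: V·X·(1 + k_d·θ_c) = Y·Q·(S₀ − S)·θ_c, so V = 0.511 × 889 × (715 − 3.75) × 8.03 / [3250 × (1 + 0.0470 × 8.03)] = 2.59×10^6 / 4477 = 579.6 m³.
Q_w = (V·X)/(θ_c X_r) = 579.6 × 3250 / (8.03 × 8780) = 26.72 m³/d.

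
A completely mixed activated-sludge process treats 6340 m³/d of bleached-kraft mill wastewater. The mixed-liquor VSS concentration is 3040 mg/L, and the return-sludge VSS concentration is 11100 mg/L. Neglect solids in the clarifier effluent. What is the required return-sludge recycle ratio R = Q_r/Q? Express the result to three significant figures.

R ≈ 0.377

Solids balance on the clarifier gives (1+R)X = R·X_r, so R = X/(X_r − X) = 3040 / (11100 − 3040) = 0.3772.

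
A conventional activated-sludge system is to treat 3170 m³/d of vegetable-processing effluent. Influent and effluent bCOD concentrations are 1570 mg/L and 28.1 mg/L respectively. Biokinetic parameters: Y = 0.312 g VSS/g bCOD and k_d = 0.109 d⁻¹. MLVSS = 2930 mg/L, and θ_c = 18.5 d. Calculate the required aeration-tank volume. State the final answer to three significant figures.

From the SRT design equation V = Y Q (S₀−S) θ_c / [X (1 + k_d θ_c)] = 0.312 × 3170 × (1570 − 28.1) × 18.5 / [2930 × (1 + 0.109 × 18.5)] = 2.82×10^7 / 8838 = 3192 m³.

V ≈ 3190 m³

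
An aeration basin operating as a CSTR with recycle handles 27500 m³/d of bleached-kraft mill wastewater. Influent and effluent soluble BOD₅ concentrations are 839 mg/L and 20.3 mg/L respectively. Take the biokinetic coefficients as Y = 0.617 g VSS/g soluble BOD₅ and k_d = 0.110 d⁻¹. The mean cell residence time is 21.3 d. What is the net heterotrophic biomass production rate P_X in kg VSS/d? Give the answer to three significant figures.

The observed yield is Y_obs = Y/(1 + k_d·θ_c) = 0.617 / (1 + 0.110 × 21.3) = 0.617 / 3.343 = 0.1846 g VSS per g soluble BOD₅ removed.
Q·(S₀ − S) = 27500 × (839 − 20.3) × 10⁻³ = 22514 kg/d removed.
So the net sludge growth is P_X = 0.1846 × 22514 = 4155 kg VSS/d.

P_X ≈ 4160 kg VSS/d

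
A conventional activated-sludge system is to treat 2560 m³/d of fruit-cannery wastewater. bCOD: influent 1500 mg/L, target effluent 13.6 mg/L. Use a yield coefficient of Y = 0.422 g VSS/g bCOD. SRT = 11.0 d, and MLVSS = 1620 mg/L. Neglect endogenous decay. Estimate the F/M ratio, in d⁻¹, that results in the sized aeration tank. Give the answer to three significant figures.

F/M ≈ 0.217 d⁻¹

Biomass mass balance (decay neglected): V·X = Y·Q·(S₀ − S)·θ_c, so V = 0.422 × 2560 × (1500 − 13.6) × 11.0 / 1620 = 10903 m³.
F/M = Q·S₀ / (V·X) = 2560 × 1500 / (10903 × 1620) = 0.2174 g bCOD·(g VSS·d)⁻¹.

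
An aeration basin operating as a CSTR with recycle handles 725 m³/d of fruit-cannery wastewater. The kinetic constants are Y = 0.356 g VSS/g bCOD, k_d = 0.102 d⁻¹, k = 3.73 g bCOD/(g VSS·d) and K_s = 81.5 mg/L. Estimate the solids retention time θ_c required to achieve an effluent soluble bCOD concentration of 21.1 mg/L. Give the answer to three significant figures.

θ_c ≈ 5.85 d

Specific growth rate at S = 21.1 mg/L: μ = YkS/(K_s+S) = 0.356·3.73·21.1/(81.5+21.1) = 0.2731 d⁻¹.
1/θ_c = 0.2731 − 0.102 = 0.1711 d⁻¹, so θ_c = 5.845 d.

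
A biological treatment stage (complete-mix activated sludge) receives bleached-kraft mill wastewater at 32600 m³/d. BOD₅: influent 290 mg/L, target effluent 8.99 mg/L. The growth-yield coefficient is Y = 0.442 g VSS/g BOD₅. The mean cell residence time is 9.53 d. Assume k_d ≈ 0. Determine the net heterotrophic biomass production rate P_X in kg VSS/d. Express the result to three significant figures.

P_X ≈ 4050 kg VSS/d

No decay correction is needed, so Y_obs = Y = 0.442.
Q·(S₀ − S) = 32600 × (290 − 8.99) × 10⁻³ = 9161 kg/d removed.
P_X = Y_obs · Q(S₀ − S) = 0.4420 × 9161 = 4049 kg VSS/d.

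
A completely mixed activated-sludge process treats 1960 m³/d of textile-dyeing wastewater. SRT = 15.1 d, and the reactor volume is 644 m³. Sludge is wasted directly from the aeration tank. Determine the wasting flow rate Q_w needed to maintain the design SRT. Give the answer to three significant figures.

Wasting from the aeration tank: Q_w = V / θ_c = 644.0 / 15.1 = 42.65 m³/d.

Q_w ≈ 42.6 m³/d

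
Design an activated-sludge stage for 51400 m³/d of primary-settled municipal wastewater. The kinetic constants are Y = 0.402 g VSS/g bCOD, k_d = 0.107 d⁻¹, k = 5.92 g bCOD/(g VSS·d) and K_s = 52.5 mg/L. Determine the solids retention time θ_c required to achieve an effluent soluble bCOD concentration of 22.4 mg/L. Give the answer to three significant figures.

At the target effluent, Y k S/(K_s+S) = 0.402×5.92×22.4/74.90 = 0.7117 d⁻¹.
1/θ_c = 0.7117 − 0.107 = 0.6047 d⁻¹, so θ_c = 1.654 d.

θ_c ≈ 1.65 d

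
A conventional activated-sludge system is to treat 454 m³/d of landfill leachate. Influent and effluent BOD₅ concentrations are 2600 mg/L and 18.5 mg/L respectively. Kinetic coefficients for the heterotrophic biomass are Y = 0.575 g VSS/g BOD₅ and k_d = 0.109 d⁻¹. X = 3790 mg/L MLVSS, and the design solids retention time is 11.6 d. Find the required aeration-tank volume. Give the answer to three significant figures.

V ≈ 911 m³

From the SRT design equation V = Y Q (S₀−S) θ_c / [X (1 + k_d θ_c)] = 0.575 × 454 × (2600 − 18.5) × 11.6 / [3790 × (1 + 0.109 × 11.6)] = 7.82×10^6 / 8582 = 910.9 m³.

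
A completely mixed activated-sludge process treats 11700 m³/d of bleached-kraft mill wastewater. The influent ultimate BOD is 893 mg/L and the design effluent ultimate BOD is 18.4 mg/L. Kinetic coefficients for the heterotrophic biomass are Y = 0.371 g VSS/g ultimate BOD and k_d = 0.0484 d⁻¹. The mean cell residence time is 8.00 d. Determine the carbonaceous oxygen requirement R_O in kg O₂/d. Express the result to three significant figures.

Y_obs = Y / (1 + k_d θ_c) = 0.371 / (1 + 0.0484 × 8.00) = 0.371 / 1.387 = 0.2674.
Substrate removed = Q·(S₀ − S) = 11700 m³/d × (893 − 18.4) g/m³ = 1.02×10^7 g/d = 10233 kg/d.
Biomass synthesised: P_X = Y_obs × 10233 = 2737 kg VSS/d.
Carbonaceous O₂ demand = substrate oxidised − cell-mass equivalent = 10233 − 1.42 × 2737 = 6347 kg O₂/d.

R_O ≈ 6350 kg O₂/d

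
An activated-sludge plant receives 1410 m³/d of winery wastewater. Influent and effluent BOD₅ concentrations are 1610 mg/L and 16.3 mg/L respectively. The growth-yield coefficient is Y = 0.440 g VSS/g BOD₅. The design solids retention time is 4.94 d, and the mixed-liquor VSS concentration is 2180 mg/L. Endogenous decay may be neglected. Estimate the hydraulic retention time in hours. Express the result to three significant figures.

V·X = Y·Q·ΔS·θ_c gives V = 0.440 × 1410 × (1610 − 16.3) × 4.94 / 2180 = 2241 m³.
τ = V/Q = 2241/1410 = 1.589 d, or 38.14 h.

τ ≈ 38.1 h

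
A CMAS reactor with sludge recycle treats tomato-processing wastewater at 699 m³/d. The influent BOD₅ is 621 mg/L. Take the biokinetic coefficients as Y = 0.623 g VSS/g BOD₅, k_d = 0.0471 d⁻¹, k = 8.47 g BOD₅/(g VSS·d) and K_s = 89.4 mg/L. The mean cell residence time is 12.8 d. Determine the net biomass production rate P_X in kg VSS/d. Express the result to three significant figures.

Effluent substrate depends only on kinetics and SRT: S = K_s(1 + k_d θ_c) / [θ_c(Yk − k_d) − 1] = 89.4 × (1 + 0.0471 × 12.8) / [12.8 × (0.623 × 8.47 − 0.0471) − 1] = 143.3 / 65.94 = 2.173 mg/L.
The observed yield is Y_obs = Y/(1 + k_d·θ_c) = 0.623 / (1 + 0.0471 × 12.8) = 0.623 / 1.603 = 0.3887 g VSS per g BOD₅ removed.
Q·(S₀ − S) = 699 × (621 − 2.17) × 10⁻³ = 432.6 kg/d removed.
P_X = Y_obs · Q(S₀ − S) = 0.3887 × 432.6 = 168.1 kg VSS/d.

P_X ≈ 168 kg VSS/d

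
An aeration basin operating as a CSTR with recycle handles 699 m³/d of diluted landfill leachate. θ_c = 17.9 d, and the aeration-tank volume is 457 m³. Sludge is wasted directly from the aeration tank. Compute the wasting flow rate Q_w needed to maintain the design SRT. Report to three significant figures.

Wasting from the aeration tank: Q_w = V / θ_c = 457.0 / 17.9 = 25.53 m³/d.

Q_w ≈ 25.5 m³/d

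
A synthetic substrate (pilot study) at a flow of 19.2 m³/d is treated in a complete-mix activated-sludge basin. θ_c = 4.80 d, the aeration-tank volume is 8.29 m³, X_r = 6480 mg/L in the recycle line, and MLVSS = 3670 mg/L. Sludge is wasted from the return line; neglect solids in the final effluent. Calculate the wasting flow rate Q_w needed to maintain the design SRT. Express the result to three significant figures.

Wasting from the return line (neglecting effluent solids): Q_w = V·X / (θ_c·X_r) = 8.290 × 3670 / (4.80 × 6480) = 0.9781 m³/d.

Q_w ≈ 0.978 m³/d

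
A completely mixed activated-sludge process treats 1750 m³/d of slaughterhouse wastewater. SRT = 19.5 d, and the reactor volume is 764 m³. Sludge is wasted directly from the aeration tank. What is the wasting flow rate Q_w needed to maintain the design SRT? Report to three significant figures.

For wasting at MLVSS concentration, Q_w = V/θ_c = 764.0/19.5 = 39.18 m³/d.

Q_w ≈ 39.2 m³/d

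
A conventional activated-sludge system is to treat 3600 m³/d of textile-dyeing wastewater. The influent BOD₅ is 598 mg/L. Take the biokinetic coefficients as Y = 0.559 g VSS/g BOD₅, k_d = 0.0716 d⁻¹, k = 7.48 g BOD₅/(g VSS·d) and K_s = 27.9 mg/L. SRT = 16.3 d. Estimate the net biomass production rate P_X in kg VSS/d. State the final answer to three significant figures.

P_X ≈ 554 kg VSS/d

Effluent substrate depends only on kinetics and SRT: S = K_s(1 + k_d θ_c) / [θ_c(Yk − k_d) − 1] = 27.9 × (1 + 0.0716 × 16.3) / [16.3 × (0.559 × 7.48 − 0.0716) − 1] = 60.46 / 65.99 = 0.9162 mg/L.
Y_obs = Y / (1 + k_d θ_c) = 0.559 / (1 + 0.0716 × 16.3) = 0.559 / 2.167 = 0.2580.
Q·(S₀ − S) = 3600 × (598 − 0.916) × 10⁻³ = 2150 kg/d removed.
P_X = Y_obs · Q(S₀ − S) = 0.2580 × 2150 = 554.5 kg VSS/d.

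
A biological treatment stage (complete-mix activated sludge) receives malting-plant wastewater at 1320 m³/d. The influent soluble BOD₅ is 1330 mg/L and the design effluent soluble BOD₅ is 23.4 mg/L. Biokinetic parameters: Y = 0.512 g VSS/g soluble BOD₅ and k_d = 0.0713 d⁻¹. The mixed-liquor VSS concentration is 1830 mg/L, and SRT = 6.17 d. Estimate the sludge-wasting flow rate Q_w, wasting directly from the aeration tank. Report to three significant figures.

Steady-state biomass mass balance: V·X·(1 + k_d·θ_c) = Y·Q·(S₀ − S)·θ_c, so V = 0.512 × 1320 × (1330 − 23.4) × 6.17 / [1830 × (1 + 0.0713 × 6.17)] = 5.45×10^6 / 2635 = 2068 m³.
With mixed-liquor wasting, θ_c = V/Q_w, so Q_w = V/θ_c = 2068/6.17 = 335.1 m³/d.

Q_w ≈ 335 m³/d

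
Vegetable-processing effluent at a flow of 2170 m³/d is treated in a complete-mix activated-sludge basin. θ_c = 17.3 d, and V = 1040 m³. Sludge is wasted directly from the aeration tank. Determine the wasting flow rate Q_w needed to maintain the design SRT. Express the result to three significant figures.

For wasting at MLVSS concentration, Q_w = V/θ_c = 1040/17.3 = 60.12 m³/d.

Q_w ≈ 60.1 m³/d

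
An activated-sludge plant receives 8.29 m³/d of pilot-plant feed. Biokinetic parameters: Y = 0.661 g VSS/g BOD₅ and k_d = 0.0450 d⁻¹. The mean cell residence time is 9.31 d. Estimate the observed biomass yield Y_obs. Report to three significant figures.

Y_obs ≈ 0.466 g VSS/g BOD₅

The observed yield is Y_obs = Y/(1 + k_d·θ_c) = 0.661 / (1 + 0.0450 × 9.31) = 0.661 / 1.419 = 0.4658 g VSS per g BOD₅ removed.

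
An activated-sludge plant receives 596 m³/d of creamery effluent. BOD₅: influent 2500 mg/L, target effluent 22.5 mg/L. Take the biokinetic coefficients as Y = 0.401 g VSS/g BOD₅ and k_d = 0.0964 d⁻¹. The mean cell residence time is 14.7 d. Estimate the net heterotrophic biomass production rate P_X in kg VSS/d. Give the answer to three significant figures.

The observed yield is Y_obs = Y/(1 + k_d·θ_c) = 0.401 / (1 + 0.0964 × 14.7) = 0.401 / 2.417 = 0.1659 g VSS per g BOD₅ removed.
ΔS = 2500 − 22.5 = 2478 mg/L, so the substrate removal rate is 596 × 2478/1000 = 1477 kg BOD₅/d.
Biomass produced: P_X = Y_obs·Q·ΔS = 0.1659 × 1477 ≈ 245.0 kg VSS/d.

P_X ≈ 245 kg VSS/d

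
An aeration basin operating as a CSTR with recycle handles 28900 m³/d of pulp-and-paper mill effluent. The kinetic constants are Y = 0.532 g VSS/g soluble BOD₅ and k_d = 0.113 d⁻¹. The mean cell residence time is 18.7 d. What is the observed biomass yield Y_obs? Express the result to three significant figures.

Correct the yield for decay: Y_obs = Y/(1 + k_d θ_c) = 0.532 / (1 + 0.113 × 18.7) = 0.532 / 3.113 = 0.1709.

Y_obs ≈ 0.171 g VSS/g soluble BOD₅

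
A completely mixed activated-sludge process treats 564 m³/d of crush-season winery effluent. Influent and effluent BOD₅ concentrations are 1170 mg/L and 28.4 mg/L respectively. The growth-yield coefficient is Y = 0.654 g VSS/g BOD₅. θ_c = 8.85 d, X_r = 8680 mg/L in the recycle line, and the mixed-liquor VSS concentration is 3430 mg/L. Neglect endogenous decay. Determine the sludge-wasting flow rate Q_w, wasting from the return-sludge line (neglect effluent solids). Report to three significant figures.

V·X = Y·Q·ΔS·θ_c gives V = 0.654 × 564 × (1170 − 28.4) × 8.85 / 3430 = 1086 m³.
Wasting from the return line (neglecting effluent solids): Q_w = V·X / (θ_c·X_r) = 1086 × 3430 / (8.85 × 8680) = 48.51 m³/d.

Q_w ≈ 48.5 m³/d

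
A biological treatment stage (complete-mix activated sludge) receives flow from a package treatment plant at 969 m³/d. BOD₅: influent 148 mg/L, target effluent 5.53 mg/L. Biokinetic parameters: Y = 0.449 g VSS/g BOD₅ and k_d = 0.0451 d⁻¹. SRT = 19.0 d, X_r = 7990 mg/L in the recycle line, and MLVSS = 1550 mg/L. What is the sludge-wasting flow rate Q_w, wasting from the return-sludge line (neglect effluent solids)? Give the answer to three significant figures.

Rearranging the biomass balance for a CMAS with decay, V = Y·Q·ΔS·θ_c / [X·(1+k_d θ_c)] = 0.449 × 969 × (148 − 5.53) × 19.0 / [1550 × (1 + 0.0451 × 19.0)] = 1.18×10^6 / 2878 = 409.2 m³.
θ_c = V·X/(Q_w·X_r) when wasting from the recycle, so Q_w = V·X/(θ_c·X_r) = 409.2 × 1550 / (19.0 × 7990) = 4.178 m³/d.

Q_w ≈ 4.18 m³/d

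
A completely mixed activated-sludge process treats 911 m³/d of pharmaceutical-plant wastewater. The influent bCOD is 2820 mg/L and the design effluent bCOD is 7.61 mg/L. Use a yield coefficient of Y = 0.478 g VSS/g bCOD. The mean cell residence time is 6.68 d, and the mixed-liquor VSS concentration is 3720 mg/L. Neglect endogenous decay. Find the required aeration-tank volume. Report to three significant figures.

With k_d = 0 the design equation reduces to V = Y Q (S₀−S) θ_c / X = 0.478 × 911 × (2820 − 7.61) × 6.68 / 3720 = 2199 m³.

V ≈ 2200 m³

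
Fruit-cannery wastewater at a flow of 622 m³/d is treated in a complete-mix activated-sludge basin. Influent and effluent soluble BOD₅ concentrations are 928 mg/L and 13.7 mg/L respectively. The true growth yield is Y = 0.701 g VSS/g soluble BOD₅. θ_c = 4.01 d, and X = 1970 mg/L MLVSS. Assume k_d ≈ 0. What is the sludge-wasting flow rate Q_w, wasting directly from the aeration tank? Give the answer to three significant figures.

V·X = Y·Q·ΔS·θ_c gives V = 0.701 × 622 × (928 − 13.7) × 4.01 / 1970 = 811.5 m³.
For wasting at MLVSS concentration, Q_w = V/θ_c = 811.5/4.01 = 202.4 m³/d.

Q_w ≈ 202 m³/d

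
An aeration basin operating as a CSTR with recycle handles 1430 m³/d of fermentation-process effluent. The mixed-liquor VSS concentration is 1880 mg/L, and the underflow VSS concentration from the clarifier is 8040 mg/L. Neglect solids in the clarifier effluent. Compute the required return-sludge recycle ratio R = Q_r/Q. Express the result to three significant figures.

R ≈ 0.305

Mass balance around the secondary clarifier (neglecting effluent solids): R = X / (X_r − X) = 1880 / (8040 − 1880) = 0.3052.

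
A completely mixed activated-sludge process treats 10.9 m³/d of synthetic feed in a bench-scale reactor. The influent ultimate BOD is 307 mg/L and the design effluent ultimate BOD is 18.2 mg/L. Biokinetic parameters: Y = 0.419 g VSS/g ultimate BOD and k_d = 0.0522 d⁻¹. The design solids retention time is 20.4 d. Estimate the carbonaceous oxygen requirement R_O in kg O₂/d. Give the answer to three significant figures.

Observed yield with endogenous decay: Y_obs = Y / (1 + k_d·θ_c) = 0.419 / (1 + 0.0522 × 20.4) = 0.419 / 2.065 = 0.2029 g VSS/g ultimate BOD.
ΔS = 307 − 18.2 = 288.8 mg/L, so the substrate removal rate is 10.9 × 288.8/1000 = 3.148 kg ultimate BOD/d.
Biomass synthesised: P_X = Y_obs × 3.148 = 0.6388 kg VSS/d.
R_O = Q·(S₀ − S) − 1.42·P_X = 3.148 − 1.42 × 0.6388 = 2.241 kg O₂/d.

R_O ≈ 2.24 kg O₂/d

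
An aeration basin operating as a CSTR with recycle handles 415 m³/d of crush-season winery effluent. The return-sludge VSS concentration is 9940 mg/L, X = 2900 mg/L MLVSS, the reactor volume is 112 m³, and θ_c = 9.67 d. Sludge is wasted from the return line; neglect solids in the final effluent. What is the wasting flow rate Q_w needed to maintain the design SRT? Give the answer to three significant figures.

Q_w ≈ 3.38 m³/d

Wasting from the return line (neglecting effluent solids): Q_w = V·X / (θ_c·X_r) = 112.0 × 2900 / (9.67 × 9940) = 3.379 m³/d.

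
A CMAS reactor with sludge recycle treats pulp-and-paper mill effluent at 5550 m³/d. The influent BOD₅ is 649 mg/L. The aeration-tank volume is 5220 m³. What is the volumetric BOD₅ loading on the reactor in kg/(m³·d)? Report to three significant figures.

Applied BOD₅ load per unit volume = Q·S₀/V = (5550 × 649/1000)/5220 = 0.6900 kg BOD₅·m⁻³·d⁻¹.

L_v ≈ 0.690 kg BOD₅/(m³·d)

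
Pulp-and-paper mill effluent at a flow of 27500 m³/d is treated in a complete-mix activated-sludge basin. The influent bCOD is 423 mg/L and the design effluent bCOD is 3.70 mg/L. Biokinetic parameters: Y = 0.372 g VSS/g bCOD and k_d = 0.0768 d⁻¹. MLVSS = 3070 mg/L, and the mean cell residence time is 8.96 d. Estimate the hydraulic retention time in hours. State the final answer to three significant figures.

From the SRT design equation V = Y Q (S₀−S) θ_c / [X (1 + k_d θ_c)] = 0.372 × 27500 × (423 − 3.70) × 8.96 / [3070 × (1 + 0.0768 × 8.96)] = 3.84×10^7 / 5183 = 7416 m³.
HRT = V/Q = 7416 m³ / 27500 m³·d⁻¹ = 0.2697 d × 24 = 6.472 h.

τ ≈ 6.47 h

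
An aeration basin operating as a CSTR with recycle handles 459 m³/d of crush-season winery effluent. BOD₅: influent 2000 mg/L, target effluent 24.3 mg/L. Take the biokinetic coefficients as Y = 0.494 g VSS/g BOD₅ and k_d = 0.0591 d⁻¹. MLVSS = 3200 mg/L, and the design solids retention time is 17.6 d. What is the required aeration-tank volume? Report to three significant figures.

V ≈ 1210 m³

Steady-state biomass mass balance: V·X·(1 + k_d·θ_c) = Y·Q·(S₀ − S)·θ_c, so V = 0.494 × 459 × (2000 − 24.3) × 17.6 / [3200 × (1 + 0.0591 × 17.6)] = 7.88×10^6 / 6529 = 1208 m³.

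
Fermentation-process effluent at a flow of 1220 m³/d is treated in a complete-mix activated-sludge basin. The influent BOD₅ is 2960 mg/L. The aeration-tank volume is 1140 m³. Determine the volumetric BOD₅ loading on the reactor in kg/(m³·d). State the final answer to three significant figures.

Volumetric loading L_v = Q·S₀ / V = 1220 × 2960 g/m³ / 1140 m³ = 3168 g/(m³·d) = 3.168 kg BOD₅/(m³·d).

L_v ≈ 3.17 kg BOD₅/(m³·d)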